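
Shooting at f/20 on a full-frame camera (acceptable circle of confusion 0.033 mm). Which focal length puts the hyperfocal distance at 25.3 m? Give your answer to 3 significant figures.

129 mm

From H = f²/(N·c) + f, with f ≪ H: f ≈ √(H·N·c) = √(25300 × 20 × 0.033) = √16698 ≈ 129.2 mm.
The +f correction barely moves this — solving exactly, f² + N·c·f − N·c·H = 0 ⇒ f = (−N·c + √((N·c)² + 4·N·c·H))/2 = (−0.66 + √66792)/2 ≈ 128.89 mm, so f ≈ 129 mm.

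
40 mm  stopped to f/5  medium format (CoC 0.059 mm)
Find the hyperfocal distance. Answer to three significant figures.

Hyperfocal distance H = f²/(N·c) + f = 40²/(5 × 0.059) + 40 = 1600/0.295 + 40 ≈ 5463.7 mm ≈ 5.46 m.

5.46 m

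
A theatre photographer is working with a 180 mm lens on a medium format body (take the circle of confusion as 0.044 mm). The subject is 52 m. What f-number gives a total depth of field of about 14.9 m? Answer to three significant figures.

f/2.00

Write h = H − f = f²/(N·c). The thin-lens limits are Dn = s·h/(h + (s−f)) and Df = s·h/(h − (s−f)), so DoF = Df − Dn = 2·s·(s−f)·h / (h² − (s−f)²).
That is a quadratic in h: DoF·h² − 2·s·(s−f)·h − DoF·(s−f)² = 0 ⇒ h = (s−f)·(s + √(s² + DoF²)) / DoF = 51820 × (52000 + √(52000² + 14900²)) / 14900 = 51820 × (52000 + 54092.6) / 14900 ≈ 368974 mm.
Then N = f²/(c·h) = 180² / (0.044 × 368974) = 32400 / 16235 ≈ 2.00.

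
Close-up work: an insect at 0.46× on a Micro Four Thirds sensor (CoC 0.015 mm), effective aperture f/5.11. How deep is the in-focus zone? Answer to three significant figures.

0.724 mm

At magnification m, DoF ≈ 2·N_eff·c/m² = 2 × 5.11 × 0.015 / 0.46² = 0.1533 / 0.2116 ≈ 0.724 mm.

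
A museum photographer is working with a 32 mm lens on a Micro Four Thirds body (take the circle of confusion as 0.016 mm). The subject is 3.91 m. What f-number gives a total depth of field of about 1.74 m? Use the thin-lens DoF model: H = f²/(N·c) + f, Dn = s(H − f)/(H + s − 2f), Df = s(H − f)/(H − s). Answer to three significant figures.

f/3.51

Write h = H − f = f²/(N·c). The thin-lens limits are Dn = s·h/(h + (s−f)) and Df = s·h/(h − (s−f)), so DoF = Df − Dn = 2·s·(s−f)·h / (h² − (s−f)²).
That is a quadratic in h: DoF·h² − 2·s·(s−f)·h − DoF·(s−f)² = 0 ⇒ h = (s−f)·(s + √(s² + DoF²)) / DoF = 3878 × (3910 + √(3910² + 1740²)) / 1740 = 3878 × (3910 + 4279.68) / 1740 ≈ 18253 mm.
Then N = f²/(c·h) = 32² / (0.016 × 18253) = 1024 / 292.04 ≈ 3.51.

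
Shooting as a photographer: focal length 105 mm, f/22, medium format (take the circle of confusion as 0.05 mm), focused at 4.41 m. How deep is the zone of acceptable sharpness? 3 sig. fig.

4.65 m

Hyperfocal distance H = f²/(N·c) + f = 105²/(22 × 0.05) + 105 = 11025/1.1 + 105 ≈ 10127.7 mm ≈ 10.13 m.
Near limit Dn = s·(H − f)/(H + s − 2f) = 4410 × (10127.7 − 105) / (10127.7 + 4410 − 2 × 105) = 4410 × 10022.7 / 14327.7 ≈ 3084.9 mm.
Far limit Df = s·(H − f)/(H − s) = 4410 × (10127.7 − 105) / (10127.7 − 4410) = 4410 × 10022.7 / 5717.7 ≈ 7730.4 mm.
Depth of field = Df − Dn = 7730.4 − 3084.9 ≈ 4645.5 mm ≈ 4.65 m.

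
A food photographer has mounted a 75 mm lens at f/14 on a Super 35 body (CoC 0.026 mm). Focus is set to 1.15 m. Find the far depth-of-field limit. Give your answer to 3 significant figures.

Hyperfocal distance H = f²/(N·c) + f = 75²/(14 × 0.026) + 75 = 5625/0.364 + 75 ≈ 15528.3 mm ≈ 15.53 m.
Far limit Df = s·(H − f)/(H − s) = 1150 × (15528.3 − 75) / (15528.3 − 1150) = 1150 × 15453.3 / 14378.3 ≈ 1236.0 mm ≈ 1.24 m.

1.24 m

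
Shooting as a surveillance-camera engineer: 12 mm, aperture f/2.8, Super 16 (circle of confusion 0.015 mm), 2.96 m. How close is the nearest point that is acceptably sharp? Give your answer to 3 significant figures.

Hyperfocal distance H = f²/(N·c) + f = 12²/(2.8 × 0.015) + 12 = 144/0.042 + 12 ≈ 3440.6 mm ≈ 3.441 m.
Near limit Dn = s·(H − f)/(H + s − 2f) = 2960 × (3440.6 − 12) / (3440.6 + 2960 − 2 × 12) = 2960 × 3428.6 / 6376.6 ≈ 1591.5 mm ≈ 1.59 m.

1.59 m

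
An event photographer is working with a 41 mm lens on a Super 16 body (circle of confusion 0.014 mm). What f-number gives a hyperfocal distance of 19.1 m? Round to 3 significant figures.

Rearrange H = f²/(N·c) + f for N: N = f² / ((H − f)·c).
N = 41² / ((19100 − 41) × 0.014) = 1681 / 266.8 ≈ 6.30.

f/6.30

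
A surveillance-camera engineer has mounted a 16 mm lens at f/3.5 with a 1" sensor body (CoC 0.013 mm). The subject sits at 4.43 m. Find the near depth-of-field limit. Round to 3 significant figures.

2.48 m

Hyperfocal distance H = f²/(N·c) + f = 16²/(3.5 × 0.013) + 16 = 256/0.0455 + 16 ≈ 5642.4 mm ≈ 5.642 m.
Near limit Dn = s·(H − f)/(H + s − 2f) = 4430 × (5642.4 − 16) / (5642.4 + 4430 − 2 × 16) = 4430 × 5626.4 / 10040.4 ≈ 2482.5 mm ≈ 2.48 m.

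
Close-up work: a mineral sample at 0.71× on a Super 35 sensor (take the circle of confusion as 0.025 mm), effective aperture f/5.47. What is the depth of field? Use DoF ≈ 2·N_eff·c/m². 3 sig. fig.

0.543 mm

At magnification m, DoF ≈ 2·N_eff·c/m² = 2 × 5.47 × 0.025 / 0.71² = 0.2735 / 0.5041 ≈ 0.543 mm.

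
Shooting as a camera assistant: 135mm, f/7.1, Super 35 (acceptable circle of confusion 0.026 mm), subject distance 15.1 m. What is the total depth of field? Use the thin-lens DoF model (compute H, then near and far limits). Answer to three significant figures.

Hyperfocal distance H = f²/(N·c) + f = 135²/(7.1 × 0.026) + 135 = 18225/0.1846 + 135 ≈ 98862.0 mm ≈ 98.86 m.
Near limit Dn = s·(H − f)/(H + s − 2f) = 15100 × (98862.0 − 135) / (98862.0 + 15100 − 2 × 135) = 15100 × 98727.0 / 113692.0 ≈ 13112.4 mm.
Far limit Df = s·(H − f)/(H − s) = 15100 × (98862.0 − 135) / (98862.0 − 15100) = 15100 × 98727.0 / 83762.0 ≈ 17797.8 mm.
Depth of field = Df − Dn = 17797.8 − 13112.4 ≈ 4685.4 mm ≈ 4.69 m.

4.69 m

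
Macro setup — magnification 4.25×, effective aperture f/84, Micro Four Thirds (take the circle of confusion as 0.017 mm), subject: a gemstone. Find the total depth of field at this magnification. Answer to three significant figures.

0.158 mm

At magnification m, DoF ≈ 2·N_eff·c/m² = 2 × 84 × 0.017 / 4.25² = 2.856 / 18.06 ≈ 0.158 mm.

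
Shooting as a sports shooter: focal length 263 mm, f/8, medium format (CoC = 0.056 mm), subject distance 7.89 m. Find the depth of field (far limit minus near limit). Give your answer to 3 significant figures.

Hyperfocal distance H = f²/(N·c) + f = 263²/(8 × 0.056) + 263 = 69169/0.448 + 263 ≈ 154658.1 mm ≈ 154.7 m.
Near limit Dn = s·(H − f)/(H + s − 2f) = 7890 × (154658.1 − 263) / (154658.1 + 7890 − 2 × 263) = 7890 × 154395.1 / 162022.1 ≈ 7518.59 mm.
Far limit Df = s·(H − f)/(H − s) = 7890 × (154658.1 − 263) / (154658.1 − 7890) = 7890 × 154395.1 / 146768.1 ≈ 8300.01 mm.
Depth of field = Df − Dn = 8300.01 − 7518.59 ≈ 781.42 mm ≈ 0.781 m.

0.781 m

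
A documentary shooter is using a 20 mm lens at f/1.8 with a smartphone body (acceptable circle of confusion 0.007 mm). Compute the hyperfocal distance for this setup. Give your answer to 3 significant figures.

31.8 m

Hyperfocal distance H = f²/(N·c) + f = 20²/(1.8 × 0.007) + 20 = 400/0.0126 + 20 ≈ 31766.0 mm ≈ 31.8 m.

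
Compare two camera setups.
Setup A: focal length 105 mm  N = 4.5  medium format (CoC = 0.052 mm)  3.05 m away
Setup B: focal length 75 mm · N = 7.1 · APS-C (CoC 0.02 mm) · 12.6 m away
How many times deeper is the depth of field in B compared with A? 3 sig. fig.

Setup A: H = 105²/(4.5×0.052) + 105 ≈ 47220.4 mm; DoF = Df − Dn = 3253.35 − 2870.57 ≈ 382.78 mm.
Setup B: H = 75²/(7.1×0.02) + 75 ≈ 39687.7 mm; DoF = Df − Dn = 18426.1 − 9573.1 ≈ 8853.0 mm.
Ratio = 8853.0 / 382.78 ≈ 23.1.

23.1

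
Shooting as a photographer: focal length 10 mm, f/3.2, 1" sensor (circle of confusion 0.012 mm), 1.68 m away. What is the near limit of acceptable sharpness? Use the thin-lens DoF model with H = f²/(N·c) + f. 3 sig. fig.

1.02 m

Hyperfocal distance H = f²/(N·c) + f = 10²/(3.2 × 0.012) + 10 = 100/0.0384 + 10 ≈ 2614.2 mm ≈ 2.614 m.
Near limit Dn = s·(H − f)/(H + s − 2f) = 1680 × (2614.2 − 10) / (2614.2 + 1680 − 2 × 10) = 1680 × 2604.2 / 4274.2 ≈ 1023.6 mm ≈ 1.02 m.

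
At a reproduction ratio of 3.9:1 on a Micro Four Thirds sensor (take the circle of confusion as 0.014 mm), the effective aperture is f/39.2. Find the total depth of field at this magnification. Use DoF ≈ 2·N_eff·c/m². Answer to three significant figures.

At magnification m, DoF ≈ 2·N_eff·c/m² = 2 × 39.2 × 0.014 / 3.9² = 1.098 / 15.21 ≈ 0.0722 mm.

0.0722 mm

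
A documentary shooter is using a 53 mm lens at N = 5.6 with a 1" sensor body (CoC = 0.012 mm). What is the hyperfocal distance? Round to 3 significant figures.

41.9 m

Hyperfocal distance H = f²/(N·c) + f = 53²/(5.6 × 0.012) + 53 = 2809/0.0672 + 53 ≈ 41853.6 mm ≈ 41.9 m.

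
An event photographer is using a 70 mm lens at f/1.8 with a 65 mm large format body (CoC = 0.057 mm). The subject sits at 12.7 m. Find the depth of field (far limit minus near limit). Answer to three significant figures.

Hyperfocal distance H = f²/(N·c) + f = 70²/(1.8 × 0.057) + 70 = 4900/0.1026 + 70 ≈ 47828.3 mm ≈ 47.83 m.
Near limit Dn = s·(H − f)/(H + s − 2f) = 12700 × (47828.3 − 70) / (47828.3 + 12700 − 2 × 70) = 12700 × 47758.3 / 60388.3 ≈ 10043.8 mm.
Far limit Df = s·(H − f)/(H − s) = 12700 × (47828.3 − 70) / (47828.3 − 12700) = 12700 × 47758.3 / 35128.3 ≈ 17266.1 mm.
Depth of field = Df − Dn = 17266.1 − 10043.8 ≈ 7222.3 mm ≈ 7.22 m.

7.22 m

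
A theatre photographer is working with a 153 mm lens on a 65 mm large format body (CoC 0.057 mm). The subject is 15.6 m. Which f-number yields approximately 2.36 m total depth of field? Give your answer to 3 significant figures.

Write h = H − f = f²/(N·c). The thin-lens limits are Dn = s·h/(h + (s−f)) and Df = s·h/(h − (s−f)), so DoF = Df − Dn = 2·s·(s−f)·h / (h² − (s−f)²).
That is a quadratic in h: DoF·h² − 2·s·(s−f)·h − DoF·(s−f)² = 0 ⇒ h = (s−f)·(s + √(s² + DoF²)) / DoF = 15447 × (15600 + √(15600² + 2360²)) / 2360 = 15447 × (15600 + 15777.5) / 2360 ≈ 205376 mm.
Then N = f²/(c·h) = 153² / (0.057 × 205376) = 23409 / 11706 ≈ 2.00.

f/2.00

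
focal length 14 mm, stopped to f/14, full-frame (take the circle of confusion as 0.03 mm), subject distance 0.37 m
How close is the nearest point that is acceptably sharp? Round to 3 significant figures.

Hyperfocal distance H = f²/(N·c) + f = 14²/(14 × 0.03) + 14 = 196/0.42 + 14 ≈ 480.7 mm ≈ 0.481 m.
Near limit Dn = s·(H − f)/(H + s − 2f) = 370 × (480.7 − 14) / (480.7 + 370 − 2 × 14) = 370 × 466.7 / 822.7 ≈ 209.89 mm.

210 mm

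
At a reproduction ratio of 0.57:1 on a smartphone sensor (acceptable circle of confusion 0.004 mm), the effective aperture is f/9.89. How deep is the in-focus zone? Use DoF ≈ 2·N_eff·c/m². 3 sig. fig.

0.244 mm

At magnification m, DoF ≈ 2·N_eff·c/m² = 2 × 9.89 × 0.004 / 0.57² = 0.07912 / 0.3249 ≈ 0.244 mm.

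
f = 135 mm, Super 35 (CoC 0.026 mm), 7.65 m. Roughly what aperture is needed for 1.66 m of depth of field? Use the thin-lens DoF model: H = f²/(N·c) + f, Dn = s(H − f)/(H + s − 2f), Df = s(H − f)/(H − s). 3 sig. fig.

f/10

Write h = H − f = f²/(N·c). The thin-lens limits are Dn = s·h/(h + (s−f)) and Df = s·h/(h − (s−f)), so DoF = Df − Dn = 2·s·(s−f)·h / (h² − (s−f)²).
That is a quadratic in h: DoF·h² − 2·s·(s−f)·h − DoF·(s−f)² = 0 ⇒ h = (s−f)·(s + √(s² + DoF²)) / DoF = 7515 × (7650 + √(7650² + 1660²)) / 1660 = 7515 × (7650 + 7828.03) / 1660 ≈ 70071 mm.
Then N = f²/(c·h) = 135² / (0.026 × 70071) = 18225 / 1821.8 ≈ 10.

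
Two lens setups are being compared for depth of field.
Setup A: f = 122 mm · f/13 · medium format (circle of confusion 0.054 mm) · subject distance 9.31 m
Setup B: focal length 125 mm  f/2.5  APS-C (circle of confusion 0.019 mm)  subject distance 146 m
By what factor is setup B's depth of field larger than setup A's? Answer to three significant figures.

Setup A: H = 122²/(13×0.054) + 122 ≈ 21324.3 mm; DoF = Df − Dn = 16429.9 − 6495.3 ≈ 9934.6 mm.
Setup B: H = 125²/(2.5×0.019) + 125 ≈ 329072.4 mm; DoF = Df − Dn = 262335 − 101146 ≈ 161189 mm.
Ratio = 161189 / 9934.6 ≈ 16.2.

16.2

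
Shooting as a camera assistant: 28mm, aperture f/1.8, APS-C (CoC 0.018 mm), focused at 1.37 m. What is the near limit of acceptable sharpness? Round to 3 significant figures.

1.30 m

Hyperfocal distance H = f²/(N·c) + f = 28²/(1.8 × 0.018) + 28 = 784/0.0324 + 28 ≈ 24225.5 mm ≈ 24.23 m.
Near limit Dn = s·(H − f)/(H + s − 2f) = 1370 × (24225.5 − 28) / (24225.5 + 1370 − 2 × 28) = 1370 × 24197.5 / 25539.5 ≈ 1298.0 mm ≈ 1.30 m.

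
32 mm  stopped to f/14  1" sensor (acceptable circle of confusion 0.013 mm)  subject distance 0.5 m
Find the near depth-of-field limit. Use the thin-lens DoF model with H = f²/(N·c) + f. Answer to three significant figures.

Hyperfocal distance H = f²/(N·c) + f = 32²/(14 × 0.013) + 32 = 1024/0.182 + 32 ≈ 5658.4 mm ≈ 5.658 m.
Near limit Dn = s·(H − f)/(H + s − 2f) = 500 × (5658.4 − 32) / (5658.4 + 500 − 2 × 32) = 500 × 5626.4 / 6094.4 ≈ 461.60 mm.

462 mm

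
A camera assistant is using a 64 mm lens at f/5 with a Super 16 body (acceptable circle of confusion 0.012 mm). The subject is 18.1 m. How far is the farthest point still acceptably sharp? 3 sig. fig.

24.6 m

Hyperfocal distance H = f²/(N·c) + f = 64²/(5 × 0.012) + 64 = 4096/0.06 + 64 ≈ 68330.7 mm ≈ 68.33 m.
Far limit Df = s·(H − f)/(H − s) = 18100 × (68330.7 − 64) / (68330.7 − 18100) = 18100 × 68266.7 / 50230.7 ≈ 24599 mm ≈ 24.6 m.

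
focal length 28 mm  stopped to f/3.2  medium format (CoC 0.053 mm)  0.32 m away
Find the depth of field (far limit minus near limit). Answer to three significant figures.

40.6 mm

Hyperfocal distance H = f²/(N·c) + f = 28²/(3.2 × 0.053) + 28 = 784/0.1696 + 28 ≈ 4650.6 mm ≈ 4.651 m.
Near limit Dn = s·(H − f)/(H + s − 2f) = 320 × (4650.6 − 28) / (4650.6 + 320 − 2 × 28) = 320 × 4622.6 / 4914.6 ≈ 300.987 mm.
Far limit Df = s·(H − f)/(H − s) = 320 × (4650.6 − 28) / (4650.6 − 320) = 320 × 4622.6 / 4330.6 ≈ 341.576 mm.
Depth of field = Df − Dn = 341.576 − 300.987 ≈ 40.589 mm.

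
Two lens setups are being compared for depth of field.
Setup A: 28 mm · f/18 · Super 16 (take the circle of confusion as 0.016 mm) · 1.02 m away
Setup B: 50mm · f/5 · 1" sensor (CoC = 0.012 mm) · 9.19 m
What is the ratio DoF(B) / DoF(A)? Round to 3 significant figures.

Setup A: H = 28²/(18×0.016) + 28 ≈ 2750.2 mm; DoF = Df − Dn = 1604.80 − 747.58 ≈ 857.22 mm.
Setup B: H = 50²/(5×0.012) + 50 ≈ 41716.7 mm; DoF = Df − Dn = 11772.4 − 7536.7 ≈ 4235.7 mm.
Ratio = 4235.7 / 857.22 ≈ 4.94.

4.94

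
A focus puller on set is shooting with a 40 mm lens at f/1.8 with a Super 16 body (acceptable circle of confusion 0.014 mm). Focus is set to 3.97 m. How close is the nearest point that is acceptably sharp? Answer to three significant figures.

3.74 m

Hyperfocal distance H = f²/(N·c) + f = 40²/(1.8 × 0.014) + 40 = 1600/0.0252 + 40 ≈ 63532.1 mm ≈ 63.53 m.
Near limit Dn = s·(H − f)/(H + s − 2f) = 3970 × (63532.1 − 40) / (63532.1 + 3970 − 2 × 40) = 3970 × 63492.1 / 67422.1 ≈ 3738.6 mm ≈ 3.74 m.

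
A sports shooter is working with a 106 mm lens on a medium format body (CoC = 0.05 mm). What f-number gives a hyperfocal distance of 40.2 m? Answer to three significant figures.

f/5.60

Rearrange H = f²/(N·c) + f for N: N = f² / ((H − f)·c).
N = 106² / ((40200 − 106) × 0.05) = 11236 / 2005 ≈ 5.60.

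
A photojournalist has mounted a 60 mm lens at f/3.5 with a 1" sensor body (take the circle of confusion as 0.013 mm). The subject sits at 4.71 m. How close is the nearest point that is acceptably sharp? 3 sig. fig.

4.45 m

Hyperfocal distance H = f²/(N·c) + f = 60²/(3.5 × 0.013) + 60 = 3600/0.0455 + 60 ≈ 79180.9 mm ≈ 79.18 m.
Near limit Dn = s·(H − f)/(H + s − 2f) = 4710 × (79180.9 − 60) / (79180.9 + 4710 − 2 × 60) = 4710 × 79120.9 / 83770.9 ≈ 4448.6 mm ≈ 4.45 m.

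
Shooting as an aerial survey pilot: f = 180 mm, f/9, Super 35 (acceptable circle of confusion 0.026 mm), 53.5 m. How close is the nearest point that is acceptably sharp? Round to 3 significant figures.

38.6 m

Hyperfocal distance H = f²/(N·c) + f = 180²/(9 × 0.026) + 180 = 32400/0.234 + 180 ≈ 138641.5 mm ≈ 138.6 m.
Near limit Dn = s·(H − f)/(H + s − 2f) = 53500 × (138641.5 − 180) / (138641.5 + 53500 − 2 × 180) = 53500 × 138461.5 / 191781.5 ≈ 38626 mm ≈ 38.6 m.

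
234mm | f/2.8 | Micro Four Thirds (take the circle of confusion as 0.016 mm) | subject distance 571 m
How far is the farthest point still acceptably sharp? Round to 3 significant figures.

Hyperfocal distance H = f²/(N·c) + f = 234²/(2.8 × 0.016) + 234 = 54756/0.0448 + 234 ≈ 1222466.1 mm ≈ 1222 m.
Far limit Df = s·(H − f)/(H − s) = 571000 × (1222466.1 − 234) / (1222466.1 − 571000) = 571000 × 1222232.1 / 651466.1 ≈ 1071268 mm ≈ 1070 m.

1070 m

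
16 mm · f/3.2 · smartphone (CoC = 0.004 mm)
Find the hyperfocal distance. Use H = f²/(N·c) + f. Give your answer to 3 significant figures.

20.0 m

Hyperfocal distance H = f²/(N·c) + f = 16²/(3.2 × 0.004) + 16 = 256/0.0128 + 16 ≈ 20016.0 mm ≈ 20.0 m.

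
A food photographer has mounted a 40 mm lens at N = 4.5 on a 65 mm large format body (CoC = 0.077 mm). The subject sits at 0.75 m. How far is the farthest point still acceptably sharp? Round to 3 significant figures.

0.886 m

Hyperfocal distance H = f²/(N·c) + f = 40²/(4.5 × 0.077) + 40 = 1600/0.3465 + 40 ≈ 4657.6 mm ≈ 4.658 m.
Far limit Df = s·(H − f)/(H − s) = 750 × (4657.6 − 40) / (4657.6 − 750) = 750 × 4617.6 / 3907.6 ≈ 886.27 mm ≈ 0.886 m.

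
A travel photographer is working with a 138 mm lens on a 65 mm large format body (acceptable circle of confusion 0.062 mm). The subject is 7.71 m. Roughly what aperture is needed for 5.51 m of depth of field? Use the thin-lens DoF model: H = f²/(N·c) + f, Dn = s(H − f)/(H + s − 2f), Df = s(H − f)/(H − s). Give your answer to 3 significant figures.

f/13

Write h = H − f = f²/(N·c). The thin-lens limits are Dn = s·h/(h + (s−f)) and Df = s·h/(h − (s−f)), so DoF = Df − Dn = 2·s·(s−f)·h / (h² − (s−f)²).
That is a quadratic in h: DoF·h² − 2·s·(s−f)·h − DoF·(s−f)² = 0 ⇒ h = (s−f)·(s + √(s² + DoF²)) / DoF = 7572 × (7710 + √(7710² + 5510²)) / 5510 = 7572 × (7710 + 9476.51) / 5510 ≈ 23618 mm.
Then N = f²/(c·h) = 138² / (0.062 × 23618) = 19044 / 1464.3 ≈ 13.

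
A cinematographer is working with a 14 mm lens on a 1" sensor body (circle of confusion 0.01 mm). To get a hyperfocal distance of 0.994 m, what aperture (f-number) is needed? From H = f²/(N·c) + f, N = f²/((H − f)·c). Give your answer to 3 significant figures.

f/20

Rearrange H = f²/(N·c) + f for N: N = f² / ((H − f)·c).
N = 14² / ((994 − 14) × 0.01) = 196 / 9.800 ≈ 20.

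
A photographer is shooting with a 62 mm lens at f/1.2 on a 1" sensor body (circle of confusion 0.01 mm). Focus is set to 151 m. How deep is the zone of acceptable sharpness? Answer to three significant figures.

183 m

Hyperfocal distance H = f²/(N·c) + f = 62²/(1.2 × 0.01) + 62 = 3844/0.012 + 62 ≈ 320395.3 mm ≈ 320.4 m.
Near limit Dn = s·(H − f)/(H + s − 2f) = 151000 × (320395.3 − 62) / (320395.3 + 151000 − 2 × 62) = 151000 × 320333.3 / 471271.3 ≈ 102638 mm.
Far limit Df = s·(H − f)/(H − s) = 151000 × (320395.3 − 62) / (320395.3 − 151000) = 151000 × 320333.3 / 169395.3 ≈ 285547 mm.
Depth of field = Df − Dn = 285547 − 102638 ≈ 182909 mm ≈ 183 m.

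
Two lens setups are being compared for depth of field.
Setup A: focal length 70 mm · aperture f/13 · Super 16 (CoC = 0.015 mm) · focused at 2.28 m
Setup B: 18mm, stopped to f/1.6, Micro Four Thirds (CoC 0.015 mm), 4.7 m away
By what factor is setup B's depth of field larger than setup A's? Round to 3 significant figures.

9.17

Setup A: H = 70²/(13×0.015) + 70 ≈ 25198.2 mm; DoF = Df − Dn = 2499.86 − 2095.69 ≈ 404.17 mm.
Setup B: H = 18²/(1.6×0.015) + 18 ≈ 13518.0 mm; DoF = Df − Dn = 7195.5 − 3489.7 ≈ 3705.8 mm.
Ratio = 3705.8 / 404.17 ≈ 9.17.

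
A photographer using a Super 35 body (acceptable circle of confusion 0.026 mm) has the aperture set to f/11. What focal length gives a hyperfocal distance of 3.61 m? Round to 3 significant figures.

32.0 mm

From H = f²/(N·c) + f, with f ≪ H: f ≈ √(H·N·c) = √(3610 × 11 × 0.026) = √1032.5 ≈ 32.13 mm.
Exact: f² + N·c·f − N·c·H = 0 ⇒ f = (−N·c + √((N·c)² + 4·N·c·H))/2 = (−0.286 + √4129.9)/2 ≈ 31.989 mm ≈ 32.0 mm.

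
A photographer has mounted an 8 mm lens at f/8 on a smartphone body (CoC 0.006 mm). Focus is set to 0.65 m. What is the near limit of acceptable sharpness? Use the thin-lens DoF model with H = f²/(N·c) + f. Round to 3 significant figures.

439 mm

Hyperfocal distance H = f²/(N·c) + f = 8²/(8 × 0.006) + 8 = 64/0.048 + 8 ≈ 1341.3 mm ≈ 1.341 m.
Near limit Dn = s·(H − f)/(H + s − 2f) = 650 × (1341.3 − 8) / (1341.3 + 650 − 2 × 8) = 650 × 1333.3 / 1975.3 ≈ 438.74 mm.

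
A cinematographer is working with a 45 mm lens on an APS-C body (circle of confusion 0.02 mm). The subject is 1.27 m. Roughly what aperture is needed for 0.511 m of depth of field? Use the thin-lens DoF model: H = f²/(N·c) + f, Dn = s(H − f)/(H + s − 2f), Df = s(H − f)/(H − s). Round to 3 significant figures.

f/16

Write h = H − f = f²/(N·c). The thin-lens limits are Dn = s·h/(h + (s−f)) and Df = s·h/(h − (s−f)), so DoF = Df − Dn = 2·s·(s−f)·h / (h² − (s−f)²).
That is a quadratic in h: DoF·h² − 2·s·(s−f)·h − DoF·(s−f)² = 0 ⇒ h = (s−f)·(s + √(s² + DoF²)) / DoF = 1225 × (1270 + √(1270² + 511²)) / 511 = 1225 × (1270 + 1368.95) / 511 ≈ 6326.2 mm.
Then N = f²/(c·h) = 45² / (0.02 × 6326.2) = 2025 / 126.52 ≈ 16.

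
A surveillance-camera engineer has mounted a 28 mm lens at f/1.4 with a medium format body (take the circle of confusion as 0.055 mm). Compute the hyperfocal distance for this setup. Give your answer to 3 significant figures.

10.2 m

Hyperfocal distance H = f²/(N·c) + f = 28²/(1.4 × 0.055) + 28 = 784/0.077 + 28 ≈ 10209.8 mm ≈ 10.2 m.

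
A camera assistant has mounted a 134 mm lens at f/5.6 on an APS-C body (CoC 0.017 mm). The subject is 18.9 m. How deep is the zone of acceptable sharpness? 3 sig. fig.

3.80 m

Hyperfocal distance H = f²/(N·c) + f = 134²/(5.6 × 0.017) + 134 = 17956/0.0952 + 134 ≈ 188747.4 mm ≈ 188.7 m.
Near limit Dn = s·(H − f)/(H + s − 2f) = 18900 × (188747.4 − 134) / (188747.4 + 18900 − 2 × 134) = 18900 × 188613.4 / 207379.4 ≈ 17189.7 mm.
Far limit Df = s·(H − f)/(H − s) = 18900 × (188747.4 − 134) / (188747.4 − 18900) = 18900 × 188613.4 / 169847.4 ≈ 20988.2 mm.
Depth of field = Df − Dn = 20988.2 − 17189.7 ≈ 3798.5 mm ≈ 3.80 m.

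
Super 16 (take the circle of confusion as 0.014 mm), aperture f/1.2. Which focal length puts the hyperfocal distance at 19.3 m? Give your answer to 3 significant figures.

From H = f²/(N·c) + f, with f ≪ H: f ≈ √(H·N·c) = √(19300 × 1.2 × 0.014) = √324.24 ≈ 18.01 mm.
The +f correction barely moves this — solving exactly, f² + N·c·f − N·c·H = 0 ⇒ f = (−N·c + √((N·c)² + 4·N·c·H))/2 = (−0.0168 + √1297.0)/2 ≈ 17.998 mm, so f ≈ 18.0 mm.

18.0 mm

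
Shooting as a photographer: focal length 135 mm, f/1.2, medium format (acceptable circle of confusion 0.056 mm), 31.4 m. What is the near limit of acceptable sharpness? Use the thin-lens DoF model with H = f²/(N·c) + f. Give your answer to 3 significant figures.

Hyperfocal distance H = f²/(N·c) + f = 135²/(1.2 × 0.056) + 135 = 18225/0.0672 + 135 ≈ 271340.4 mm ≈ 271.3 m.
Near limit Dn = s·(H − f)/(H + s − 2f) = 31400 × (271340.4 − 135) / (271340.4 + 31400 − 2 × 135) = 31400 × 271205.4 / 302470.4 ≈ 28154 mm ≈ 28.2 m.

28.2 m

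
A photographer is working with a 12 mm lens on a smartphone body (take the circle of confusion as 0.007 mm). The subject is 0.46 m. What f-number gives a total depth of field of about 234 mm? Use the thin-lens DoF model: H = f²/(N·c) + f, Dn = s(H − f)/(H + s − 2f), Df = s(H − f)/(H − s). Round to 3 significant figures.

Write h = H − f = f²/(N·c). The thin-lens limits are Dn = s·h/(h + (s−f)) and Df = s·h/(h − (s−f)), so DoF = Df − Dn = 2·s·(s−f)·h / (h² − (s−f)²).
That is a quadratic in h: DoF·h² − 2·s·(s−f)·h − DoF·(s−f)² = 0 ⇒ h = (s−f)·(s + √(s² + DoF²)) / DoF = 448 × (460 + √(460² + 234²)) / 234 = 448 × (460 + 516.097) / 234 ≈ 1868.8 mm.
Then N = f²/(c·h) = 12² / (0.007 × 1868.8) = 144 / 13.081 ≈ 11.

f/11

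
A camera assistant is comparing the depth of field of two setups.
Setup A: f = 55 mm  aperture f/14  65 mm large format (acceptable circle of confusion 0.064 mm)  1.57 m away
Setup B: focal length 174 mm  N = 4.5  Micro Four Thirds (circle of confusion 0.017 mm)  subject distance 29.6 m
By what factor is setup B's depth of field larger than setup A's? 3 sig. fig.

Setup A: H = 55²/(14×0.064) + 55 ≈ 3431.1 mm; DoF = Df − Dn = 2848.0 − 1083.7 ≈ 1764.3 mm.
Setup B: H = 174²/(4.5×0.017) + 174 ≈ 395938.7 mm; DoF = Df − Dn = 31977.6 − 27551.5 ≈ 4426.1 mm.
Ratio = 4426.1 / 1764.3 ≈ 2.51.

2.51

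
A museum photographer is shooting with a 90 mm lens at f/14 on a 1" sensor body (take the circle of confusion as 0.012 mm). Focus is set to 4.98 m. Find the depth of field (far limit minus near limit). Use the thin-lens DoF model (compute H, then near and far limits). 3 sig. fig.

1.02 m

Hyperfocal distance H = f²/(N·c) + f = 90²/(14 × 0.012) + 90 = 8100/0.168 + 90 ≈ 48304.3 mm ≈ 48.30 m.
Near limit Dn = s·(H − f)/(H + s − 2f) = 4980 × (48304.3 − 90) / (48304.3 + 4980 − 2 × 90) = 4980 × 48214.3 / 53104.3 ≈ 4521.4 mm.
Far limit Df = s·(H − f)/(H − s) = 4980 × (48304.3 − 90) / (48304.3 − 4980) = 4980 × 48214.3 / 43324.3 ≈ 5542.1 mm.
Depth of field = Df − Dn = 5542.1 − 4521.4 ≈ 1020.7 mm ≈ 1.02 m.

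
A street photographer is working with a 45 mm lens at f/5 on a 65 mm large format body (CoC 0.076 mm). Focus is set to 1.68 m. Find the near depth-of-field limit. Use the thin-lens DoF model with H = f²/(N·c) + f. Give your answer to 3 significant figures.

Hyperfocal distance H = f²/(N·c) + f = 45²/(5 × 0.076) + 45 = 2025/0.38 + 45 ≈ 5373.9 mm ≈ 5.374 m.
Near limit Dn = s·(H − f)/(H + s − 2f) = 1680 × (5373.9 − 45) / (5373.9 + 1680 − 2 × 45) = 1680 × 5328.9 / 6963.9 ≈ 1285.6 mm ≈ 1.29 m.

1.29 m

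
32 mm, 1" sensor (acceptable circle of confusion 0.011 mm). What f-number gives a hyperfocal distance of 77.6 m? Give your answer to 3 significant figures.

f/1.20

Rearrange H = f²/(N·c) + f for N: N = f² / ((H − f)·c).
N = 32² / ((77600 − 32) × 0.011) = 1024 / 853.2 ≈ 1.20.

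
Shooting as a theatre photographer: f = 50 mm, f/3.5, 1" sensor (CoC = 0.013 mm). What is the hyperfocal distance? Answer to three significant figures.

55.0 m

Hyperfocal distance H = f²/(N·c) + f = 50²/(3.5 × 0.013) + 50 = 2500/0.0455 + 50 ≈ 54995.1 mm ≈ 55.0 m.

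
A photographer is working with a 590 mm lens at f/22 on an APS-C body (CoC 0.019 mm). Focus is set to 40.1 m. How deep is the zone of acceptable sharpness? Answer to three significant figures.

Hyperfocal distance H = f²/(N·c) + f = 590²/(22 × 0.019) + 590 = 348100/0.418 + 590 ≈ 833365.1 mm ≈ 833.4 m.
Near limit Dn = s·(H − f)/(H + s − 2f) = 40100 × (833365.1 − 590) / (833365.1 + 40100 − 2 × 590) = 40100 × 832775.1 / 872285.1 ≈ 38283.7 mm.
Far limit Df = s·(H − f)/(H − s) = 40100 × (833365.1 − 590) / (833365.1 − 40100) = 40100 × 832775.1 / 793265.1 ≈ 42097.3 mm.
Depth of field = Df − Dn = 42097.3 − 38283.7 ≈ 3813.6 mm ≈ 3.81 m.

3.81 m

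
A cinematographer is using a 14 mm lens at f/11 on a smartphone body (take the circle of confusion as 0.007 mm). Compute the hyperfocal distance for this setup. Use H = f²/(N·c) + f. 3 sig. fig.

Hyperfocal distance H = f²/(N·c) + f = 14²/(11 × 0.007) + 14 = 196/0.077 + 14 ≈ 2559.5 mm ≈ 2.56 m.

2.56 m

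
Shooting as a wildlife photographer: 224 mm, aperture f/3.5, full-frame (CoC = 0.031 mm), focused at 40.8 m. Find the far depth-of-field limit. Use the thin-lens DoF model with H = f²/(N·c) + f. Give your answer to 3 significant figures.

Hyperfocal distance H = f²/(N·c) + f = 224²/(3.5 × 0.031) + 224 = 50176/0.1085 + 224 ≈ 462675.6 mm ≈ 462.7 m.
Far limit Df = s·(H − f)/(H − s) = 40800 × (462675.6 − 224) / (462675.6 − 40800) = 40800 × 462451.6 / 421875.6 ≈ 44724 mm ≈ 44.7 m.

44.7 m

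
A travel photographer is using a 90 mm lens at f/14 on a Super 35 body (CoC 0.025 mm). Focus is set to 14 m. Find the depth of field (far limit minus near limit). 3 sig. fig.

26.3 m

Hyperfocal distance H = f²/(N·c) + f = 90²/(14 × 0.025) + 90 = 8100/0.35 + 90 ≈ 23232.9 mm ≈ 23.23 m.
Near limit Dn = s·(H − f)/(H + s − 2f) = 14000 × (23232.9 − 90) / (23232.9 + 14000 − 2 × 90) = 14000 × 23142.9 / 37052.9 ≈ 8744 mm.
Far limit Df = s·(H − f)/(H − s) = 14000 × (23232.9 − 90) / (23232.9 − 14000) = 14000 × 23142.9 / 9232.9 ≈ 35092 mm.
Depth of field = Df − Dn = 35092 − 8744 ≈ 26348 mm ≈ 26.3 m.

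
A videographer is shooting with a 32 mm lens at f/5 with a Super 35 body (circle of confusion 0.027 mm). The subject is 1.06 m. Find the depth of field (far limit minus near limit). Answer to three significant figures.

Hyperfocal distance H = f²/(N·c) + f = 32²/(5 × 0.027) + 32 = 1024/0.135 + 32 ≈ 7617.2 mm ≈ 7.617 m.
Near limit Dn = s·(H − f)/(H + s − 2f) = 1060 × (7617.2 − 32) / (7617.2 + 1060 − 2 × 32) = 1060 × 7585.2 / 8613.2 ≈ 933.49 mm.
Far limit Df = s·(H − f)/(H − s) = 1060 × (7617.2 − 32) / (7617.2 − 1060) = 1060 × 7585.2 / 6557.2 ≈ 1226.18 mm.
Depth of field = Df − Dn = 1226.18 − 933.49 ≈ 292.69 mm.

293 mm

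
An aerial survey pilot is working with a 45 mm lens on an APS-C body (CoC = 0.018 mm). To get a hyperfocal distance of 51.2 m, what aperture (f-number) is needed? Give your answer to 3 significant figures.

Rearrange H = f²/(N·c) + f for N: N = f² / ((H − f)·c).
N = 45² / ((51200 − 45) × 0.018) = 2025 / 920.8 ≈ 2.20.

f/2.20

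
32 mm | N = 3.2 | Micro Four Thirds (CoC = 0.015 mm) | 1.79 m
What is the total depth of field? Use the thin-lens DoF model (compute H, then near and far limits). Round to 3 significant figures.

Hyperfocal distance H = f²/(N·c) + f = 32²/(3.2 × 0.015) + 32 = 1024/0.048 + 32 ≈ 21365.3 mm ≈ 21.37 m.
Near limit Dn = s·(H − f)/(H + s − 2f) = 1790 × (21365.3 − 32) / (21365.3 + 1790 − 2 × 32) = 1790 × 21333.3 / 23091.3 ≈ 1653.72 mm.
Far limit Df = s·(H − f)/(H − s) = 1790 × (21365.3 − 32) / (21365.3 − 1790) = 1790 × 21333.3 / 19575.3 ≈ 1950.75 mm.
Depth of field = Df − Dn = 1950.75 − 1653.72 ≈ 297.03 mm.

297 mm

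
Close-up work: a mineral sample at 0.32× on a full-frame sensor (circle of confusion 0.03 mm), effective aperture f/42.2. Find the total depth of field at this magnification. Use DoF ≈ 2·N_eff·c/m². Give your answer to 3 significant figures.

24.7 mm

At magnification m, DoF ≈ 2·N_eff·c/m² = 2 × 42.2 × 0.03 / 0.32² = 2.532 / 0.1024 ≈ 24.7 mm.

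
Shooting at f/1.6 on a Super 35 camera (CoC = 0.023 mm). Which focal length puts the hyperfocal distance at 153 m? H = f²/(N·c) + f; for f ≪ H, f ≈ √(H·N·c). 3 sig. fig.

From H = f²/(N·c) + f, with f ≪ H: f ≈ √(H·N·c) = √(153000 × 1.6 × 0.023) = √5630.4 ≈ 75.04 mm.
The +f correction barely moves this — solving exactly, f² + N·c·f − N·c·H = 0 ⇒ f = (−N·c + √((N·c)² + 4·N·c·H))/2 = (−0.0368 + √22522)/2 ≈ 75.018 mm, so f ≈ 75.0 mm.

75.0 mm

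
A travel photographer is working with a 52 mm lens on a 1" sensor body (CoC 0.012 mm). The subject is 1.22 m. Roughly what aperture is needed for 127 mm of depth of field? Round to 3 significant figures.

f/10

Write h = H − f = f²/(N·c). The thin-lens limits are Dn = s·h/(h + (s−f)) and Df = s·h/(h − (s−f)), so DoF = Df − Dn = 2·s·(s−f)·h / (h² − (s−f)²).
That is a quadratic in h: DoF·h² − 2·s·(s−f)·h − DoF·(s−f)² = 0 ⇒ h = (s−f)·(s + √(s² + DoF²)) / DoF = 1168 × (1220 + √(1220² + 127²)) / 127 = 1168 × (1220 + 1226.59) / 127 ≈ 22501 mm.
Then N = f²/(c·h) = 52² / (0.012 × 22501) = 2704 / 270.01 ≈ 10.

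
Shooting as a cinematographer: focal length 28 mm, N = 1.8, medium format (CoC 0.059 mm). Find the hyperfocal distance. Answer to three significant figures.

Hyperfocal distance H = f²/(N·c) + f = 28²/(1.8 × 0.059) + 28 = 784/0.1062 + 28 ≈ 7410.3 mm ≈ 7.41 m.

7.41 m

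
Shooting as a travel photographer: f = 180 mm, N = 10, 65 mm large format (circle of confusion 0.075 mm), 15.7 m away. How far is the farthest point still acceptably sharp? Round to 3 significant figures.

Hyperfocal distance H = f²/(N·c) + f = 180²/(10 × 0.075) + 180 = 32400/0.75 + 180 ≈ 43380.0 mm ≈ 43.38 m.
Far limit Df = s·(H − f)/(H − s) = 15700 × (43380.0 − 180) / (43380.0 − 15700) = 15700 × 43200.0 / 27680.0 ≈ 24503 mm ≈ 24.5 m.

24.5 m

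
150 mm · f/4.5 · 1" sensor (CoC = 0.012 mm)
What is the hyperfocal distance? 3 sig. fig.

Hyperfocal distance H = f²/(N·c) + f = 150²/(4.5 × 0.012) + 150 = 22500/0.054 + 150 ≈ 416816.7 mm ≈ 417 m.

417 m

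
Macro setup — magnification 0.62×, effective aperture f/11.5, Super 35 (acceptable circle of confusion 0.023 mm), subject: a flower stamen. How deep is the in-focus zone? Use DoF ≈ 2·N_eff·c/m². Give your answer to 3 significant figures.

At magnification m, DoF ≈ 2·N_eff·c/m² = 2 × 11.5 × 0.023 / 0.62² = 0.529 / 0.3844 ≈ 1.38 mm.

1.38 mm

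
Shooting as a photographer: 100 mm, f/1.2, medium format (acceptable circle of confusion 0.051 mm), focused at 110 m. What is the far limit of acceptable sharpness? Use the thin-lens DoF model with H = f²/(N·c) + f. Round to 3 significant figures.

Hyperfocal distance H = f²/(N·c) + f = 100²/(1.2 × 0.051) + 100 = 10000/0.0612 + 100 ≈ 163498.7 mm ≈ 163.5 m.
Far limit Df = s·(H − f)/(H − s) = 110000 × (163498.7 − 100) / (163498.7 − 110000) = 110000 × 163398.7 / 53498.7 ≈ 335968 mm ≈ 336 m.

336 m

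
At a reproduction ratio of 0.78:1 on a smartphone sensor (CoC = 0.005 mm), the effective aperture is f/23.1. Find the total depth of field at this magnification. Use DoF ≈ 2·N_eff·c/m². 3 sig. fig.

At magnification m, DoF ≈ 2·N_eff·c/m² = 2 × 23.1 × 0.005 / 0.78² = 0.231 / 0.6084 ≈ 0.38 mm.

0.380 mm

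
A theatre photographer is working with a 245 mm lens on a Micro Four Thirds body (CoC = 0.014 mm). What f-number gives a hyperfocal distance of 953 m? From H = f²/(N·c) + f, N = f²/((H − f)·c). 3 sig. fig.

Rearrange H = f²/(N·c) + f for N: N = f² / ((H − f)·c).
N = 245² / ((953000 − 245) × 0.014) = 60025 / 13339 ≈ 4.50.

f/4.50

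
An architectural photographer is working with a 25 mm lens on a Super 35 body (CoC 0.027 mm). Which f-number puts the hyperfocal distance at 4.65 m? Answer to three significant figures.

Rearrange H = f²/(N·c) + f for N: N = f² / ((H − f)·c).
N = 25² / ((4650 − 25) × 0.027) = 625 / 124.9 ≈ 5.01.

f/5.01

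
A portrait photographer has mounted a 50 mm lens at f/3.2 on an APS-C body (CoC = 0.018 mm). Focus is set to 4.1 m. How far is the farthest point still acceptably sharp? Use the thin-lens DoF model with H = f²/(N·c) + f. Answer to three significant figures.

4.52 m

Hyperfocal distance H = f²/(N·c) + f = 50²/(3.2 × 0.018) + 50 = 2500/0.0576 + 50 ≈ 43452.8 mm ≈ 43.45 m.
Far limit Df = s·(H − f)/(H − s) = 4100 × (43452.8 − 50) / (43452.8 − 4100) = 4100 × 43402.8 / 39352.8 ≈ 4522.0 mm ≈ 4.52 m.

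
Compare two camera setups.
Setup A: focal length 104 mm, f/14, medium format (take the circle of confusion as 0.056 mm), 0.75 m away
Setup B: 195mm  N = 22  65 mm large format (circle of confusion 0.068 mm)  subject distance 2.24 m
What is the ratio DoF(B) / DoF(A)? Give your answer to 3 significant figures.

5.15

Setup A: H = 104²/(14×0.056) + 104 ≈ 13899.9 mm; DoF = Df − Dn = 786.844 − 716.452 ≈ 70.392 mm.
Setup B: H = 195²/(22×0.068) + 195 ≈ 25612.8 mm; DoF = Df − Dn = 2435.99 − 2073.20 ≈ 362.79 mm.
Ratio = 362.79 / 70.392 ≈ 5.15.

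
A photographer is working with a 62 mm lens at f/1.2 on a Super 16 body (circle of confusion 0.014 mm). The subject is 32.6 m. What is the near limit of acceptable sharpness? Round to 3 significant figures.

28.5 m

Hyperfocal distance H = f²/(N·c) + f = 62²/(1.2 × 0.014) + 62 = 3844/0.0168 + 62 ≈ 228871.5 mm ≈ 228.9 m.
Near limit Dn = s·(H − f)/(H + s − 2f) = 32600 × (228871.5 − 62) / (228871.5 + 32600 − 2 × 62) = 32600 × 228809.5 / 261347.5 ≈ 28541 mm ≈ 28.5 m.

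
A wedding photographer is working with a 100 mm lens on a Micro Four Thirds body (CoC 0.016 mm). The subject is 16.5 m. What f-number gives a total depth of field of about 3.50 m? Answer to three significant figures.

f/4

Write h = H − f = f²/(N·c). The thin-lens limits are Dn = s·h/(h + (s−f)) and Df = s·h/(h − (s−f)), so DoF = Df − Dn = 2·s·(s−f)·h / (h² − (s−f)²).
That is a quadratic in h: DoF·h² − 2·s·(s−f)·h − DoF·(s−f)² = 0 ⇒ h = (s−f)·(s + √(s² + DoF²)) / DoF = 16400 × (16500 + √(16500² + 3500²)) / 3500 = 16400 × (16500 + 16867.1) / 3500 ≈ 156349 mm.
Then N = f²/(c·h) = 100² / (0.016 × 156349) = 10000 / 2501.6 ≈ 4.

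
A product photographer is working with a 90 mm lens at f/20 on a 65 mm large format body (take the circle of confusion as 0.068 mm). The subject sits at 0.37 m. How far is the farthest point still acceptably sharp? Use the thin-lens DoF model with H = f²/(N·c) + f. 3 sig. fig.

Hyperfocal distance H = f²/(N·c) + f = 90²/(20 × 0.068) + 90 = 8100/1.36 + 90 ≈ 6045.9 mm ≈ 6.046 m.
Far limit Df = s·(H − f)/(H − s) = 370 × (6045.9 − 90) / (6045.9 − 370) = 370 × 5955.9 / 5675.9 ≈ 388.25 mm.

388 mm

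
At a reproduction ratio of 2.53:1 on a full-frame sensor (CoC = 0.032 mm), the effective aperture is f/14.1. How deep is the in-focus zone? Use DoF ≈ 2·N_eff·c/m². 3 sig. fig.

At magnification m, DoF ≈ 2·N_eff·c/m² = 2 × 14.1 × 0.032 / 2.53² = 0.9024 / 6.401 ≈ 0.141 mm.

0.141 mm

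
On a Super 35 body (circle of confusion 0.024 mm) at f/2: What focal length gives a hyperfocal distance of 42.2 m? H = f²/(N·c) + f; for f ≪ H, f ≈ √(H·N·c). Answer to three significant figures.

From H = f²/(N·c) + f, with f ≪ H: f ≈ √(H·N·c) = √(42200 × 2 × 0.024) = √2025.6 ≈ 45.01 mm.
The +f correction barely moves this — solving exactly, f² + N·c·f − N·c·H = 0 ⇒ f = (−N·c + √((N·c)² + 4·N·c·H))/2 = (−0.048 + √8102.4)/2 ≈ 44.983 mm, so f ≈ 45.0 mm.

45.0 mm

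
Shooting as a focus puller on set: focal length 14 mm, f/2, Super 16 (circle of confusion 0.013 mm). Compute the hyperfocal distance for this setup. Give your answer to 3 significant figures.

7.55 m

Hyperfocal distance H = f²/(N·c) + f = 14²/(2 × 0.013) + 14 = 196/0.026 + 14 ≈ 7552.5 mm ≈ 7.55 m.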